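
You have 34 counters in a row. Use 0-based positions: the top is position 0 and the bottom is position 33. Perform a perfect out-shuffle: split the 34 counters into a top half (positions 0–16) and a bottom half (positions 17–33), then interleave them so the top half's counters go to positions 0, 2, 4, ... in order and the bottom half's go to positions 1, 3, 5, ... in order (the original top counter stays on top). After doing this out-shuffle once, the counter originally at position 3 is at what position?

Track the counter's position through each out-shuffle:
3 → 6

6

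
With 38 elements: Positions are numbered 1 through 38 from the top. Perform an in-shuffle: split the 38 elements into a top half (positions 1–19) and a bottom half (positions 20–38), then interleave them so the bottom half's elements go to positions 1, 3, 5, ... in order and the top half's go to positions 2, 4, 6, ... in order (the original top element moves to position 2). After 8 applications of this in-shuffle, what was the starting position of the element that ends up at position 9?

27

Work backwards from position 9, undoing one in-shuffle at a time:
9 ← 24 ← 12 ← 6 ← 3 ← 21 ← 30 ← 15 ← 27
So the element now at position 9 started at position 27.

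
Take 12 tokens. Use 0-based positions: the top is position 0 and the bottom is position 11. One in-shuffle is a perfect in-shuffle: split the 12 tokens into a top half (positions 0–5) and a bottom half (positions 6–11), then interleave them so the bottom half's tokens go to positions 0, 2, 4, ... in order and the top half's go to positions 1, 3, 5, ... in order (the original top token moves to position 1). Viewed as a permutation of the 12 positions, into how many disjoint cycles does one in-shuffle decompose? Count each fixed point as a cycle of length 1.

1

Trace each unvisited position around until it returns:
(0 1 3 7 2 5 ... len 12)
1 cycle in total.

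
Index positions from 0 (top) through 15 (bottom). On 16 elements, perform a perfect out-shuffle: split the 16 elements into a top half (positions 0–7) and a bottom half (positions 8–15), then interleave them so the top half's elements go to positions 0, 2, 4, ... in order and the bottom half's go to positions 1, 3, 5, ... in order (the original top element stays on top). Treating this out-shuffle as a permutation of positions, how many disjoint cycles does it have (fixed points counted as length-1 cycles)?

6

Trace each unvisited position around until it returns:
(0) (1 2 4 8) (3 6 12 9) (5 10) (7 14 13 11) (15)
6 cycles in total.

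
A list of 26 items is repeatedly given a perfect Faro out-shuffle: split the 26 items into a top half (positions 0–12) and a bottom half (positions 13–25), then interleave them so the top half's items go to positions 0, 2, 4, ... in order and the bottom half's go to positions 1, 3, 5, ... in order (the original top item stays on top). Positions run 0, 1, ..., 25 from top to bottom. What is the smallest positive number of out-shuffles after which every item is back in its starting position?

20

The out-shuffle permutes the 26 positions with cycle lengths [1, 1, 4, 20].
Every item is home exactly when every cycle has completed a whole number of laps, i.e. after lcm(1, 4, 20) = 20 out-shuffles.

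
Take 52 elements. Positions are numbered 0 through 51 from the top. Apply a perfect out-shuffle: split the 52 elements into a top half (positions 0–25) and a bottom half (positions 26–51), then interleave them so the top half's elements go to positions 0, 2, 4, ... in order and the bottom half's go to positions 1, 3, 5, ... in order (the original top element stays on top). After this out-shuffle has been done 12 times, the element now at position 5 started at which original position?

Work backwards from position 5, undoing one out-shuffle at a time:
5 ← 28 ← 14 ← 7 ← 29 ← 40 ← 20 ← 10 ← 5 ← 28 ← 14 ← 7 ← 29
So the element now at position 5 started at position 29.

29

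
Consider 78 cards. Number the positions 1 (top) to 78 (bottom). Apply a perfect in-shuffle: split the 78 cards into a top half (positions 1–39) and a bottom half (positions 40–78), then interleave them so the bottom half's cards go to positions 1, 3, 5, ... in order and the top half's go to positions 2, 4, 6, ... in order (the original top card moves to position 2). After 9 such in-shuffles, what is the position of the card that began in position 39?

60

Track the card's position through each in-shuffle:
39 → 78 → 77 → 75 → 71 → 63 → 47 → 15 → 30 → 60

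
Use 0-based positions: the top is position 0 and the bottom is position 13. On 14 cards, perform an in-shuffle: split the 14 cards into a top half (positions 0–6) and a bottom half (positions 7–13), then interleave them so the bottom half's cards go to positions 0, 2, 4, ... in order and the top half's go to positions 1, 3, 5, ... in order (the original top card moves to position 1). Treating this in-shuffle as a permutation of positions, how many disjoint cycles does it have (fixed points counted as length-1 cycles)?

4

Trace each unvisited position around until it returns:
(0 1 3 7) (2 5 11 8) (4 9) (6 13 12 10)
4 cycles in total.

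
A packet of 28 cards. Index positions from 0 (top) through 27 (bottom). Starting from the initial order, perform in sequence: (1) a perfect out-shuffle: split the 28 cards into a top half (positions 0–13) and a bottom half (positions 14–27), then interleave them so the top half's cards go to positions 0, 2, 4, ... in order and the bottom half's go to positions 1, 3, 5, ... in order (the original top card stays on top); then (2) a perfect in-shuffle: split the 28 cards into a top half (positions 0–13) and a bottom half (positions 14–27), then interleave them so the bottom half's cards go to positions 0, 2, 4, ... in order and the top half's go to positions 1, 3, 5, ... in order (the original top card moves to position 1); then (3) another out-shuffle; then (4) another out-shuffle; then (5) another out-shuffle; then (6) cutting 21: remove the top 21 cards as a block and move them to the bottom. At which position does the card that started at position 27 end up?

Track the card from position 27 forward through each operation:
  after op 1 (out-shuffle): 27 → 27
  after op 2 (in-shuffle): 27 → 26
  after op 3 (out-shuffle): 26 → 25
  after op 4 (out-shuffle): 25 → 23
  after op 5 (out-shuffle): 23 → 19
  after op 6 (cut 21): 19 → 26

26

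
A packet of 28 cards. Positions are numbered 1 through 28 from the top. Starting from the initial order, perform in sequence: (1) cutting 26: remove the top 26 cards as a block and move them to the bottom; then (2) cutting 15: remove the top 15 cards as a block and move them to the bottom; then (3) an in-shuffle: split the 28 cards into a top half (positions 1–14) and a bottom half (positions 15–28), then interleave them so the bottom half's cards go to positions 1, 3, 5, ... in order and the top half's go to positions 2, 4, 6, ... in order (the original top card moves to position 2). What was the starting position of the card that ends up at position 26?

Undo the operations in reverse order, starting from position 26:
  undo op 3 (in-shuffle, from top half): 26 ← 13
  undo op 2 (cut 15): 13 ← 28
  undo op 1 (cut 26): 28 ← 26
So the card at position 26 came from original position 26.

26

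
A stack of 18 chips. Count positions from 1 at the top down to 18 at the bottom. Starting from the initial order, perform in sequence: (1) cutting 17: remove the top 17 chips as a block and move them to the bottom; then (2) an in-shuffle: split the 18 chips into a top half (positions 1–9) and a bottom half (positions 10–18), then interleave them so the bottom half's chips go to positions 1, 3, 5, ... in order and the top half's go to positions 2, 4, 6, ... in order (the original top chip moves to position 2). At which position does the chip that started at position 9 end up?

Track the chip from position 9 forward through each operation:
  after op 1 (cut 17): 9 → 10
  after op 2 (in-shuffle): 10 → 1

1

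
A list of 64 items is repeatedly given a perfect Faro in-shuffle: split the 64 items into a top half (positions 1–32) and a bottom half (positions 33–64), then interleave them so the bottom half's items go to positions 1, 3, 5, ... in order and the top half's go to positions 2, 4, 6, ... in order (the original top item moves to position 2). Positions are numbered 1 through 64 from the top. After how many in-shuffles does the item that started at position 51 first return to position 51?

Follow position 51 under repeated in-shuffles:
51 → 37 → 9 → 18 → 36 → 7 → 14 → 28 → 56 → 47 → 29 → 58 → 51
It first returns after 12 in-shuffles.

12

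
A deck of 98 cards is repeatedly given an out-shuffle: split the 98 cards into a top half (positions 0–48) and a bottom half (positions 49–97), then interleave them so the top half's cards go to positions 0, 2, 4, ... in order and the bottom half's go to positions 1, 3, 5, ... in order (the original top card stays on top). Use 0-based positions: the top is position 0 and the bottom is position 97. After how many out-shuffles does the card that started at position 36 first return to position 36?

48

Follow position 36 under repeated out-shuffles:
36 → 72 → 47 → 94 → 91 → 85 → 73 → 49 → ... → 36 (length 48)
It first returns after 48 out-shuffles.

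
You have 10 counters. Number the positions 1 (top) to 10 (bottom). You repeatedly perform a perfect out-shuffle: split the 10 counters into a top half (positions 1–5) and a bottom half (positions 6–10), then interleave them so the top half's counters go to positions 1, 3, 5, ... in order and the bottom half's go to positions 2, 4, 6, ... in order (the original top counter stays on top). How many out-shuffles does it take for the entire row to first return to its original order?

The out-shuffle permutes the 10 positions with cycle lengths [1, 1, 2, 6].
Every counter is home exactly when every cycle has completed a whole number of laps, i.e. after lcm(1, 2, 6) = 6 out-shuffles.

6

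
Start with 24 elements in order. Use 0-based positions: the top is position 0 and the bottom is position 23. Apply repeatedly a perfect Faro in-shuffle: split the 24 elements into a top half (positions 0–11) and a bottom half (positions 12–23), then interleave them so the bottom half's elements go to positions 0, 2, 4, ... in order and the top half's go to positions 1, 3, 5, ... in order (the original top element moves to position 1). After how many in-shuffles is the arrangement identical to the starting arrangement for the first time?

The in-shuffle permutes the 24 positions with cycle lengths [4, 20].
Every element is home exactly when every cycle has completed a whole number of laps, i.e. after lcm(4, 20) = 20 in-shuffles.

20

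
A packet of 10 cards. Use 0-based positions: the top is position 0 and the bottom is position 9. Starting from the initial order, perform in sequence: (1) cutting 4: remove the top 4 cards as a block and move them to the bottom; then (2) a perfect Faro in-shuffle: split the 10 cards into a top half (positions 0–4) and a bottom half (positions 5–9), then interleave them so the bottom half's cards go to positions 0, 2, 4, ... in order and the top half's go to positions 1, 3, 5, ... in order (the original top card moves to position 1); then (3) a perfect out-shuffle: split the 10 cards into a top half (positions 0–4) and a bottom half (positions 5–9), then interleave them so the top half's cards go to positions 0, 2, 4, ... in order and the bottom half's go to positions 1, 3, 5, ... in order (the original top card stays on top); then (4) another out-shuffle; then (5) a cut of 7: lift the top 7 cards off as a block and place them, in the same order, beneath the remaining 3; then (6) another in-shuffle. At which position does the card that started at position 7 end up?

Track the card from position 7 forward through each operation:
  after op 1 (cut 4): 7 → 3
  after op 2 (in-shuffle): 3 → 7
  after op 3 (out-shuffle): 7 → 5
  after op 4 (out-shuffle): 5 → 1
  after op 5 (cut 7): 1 → 4
  after op 6 (in-shuffle): 4 → 9

9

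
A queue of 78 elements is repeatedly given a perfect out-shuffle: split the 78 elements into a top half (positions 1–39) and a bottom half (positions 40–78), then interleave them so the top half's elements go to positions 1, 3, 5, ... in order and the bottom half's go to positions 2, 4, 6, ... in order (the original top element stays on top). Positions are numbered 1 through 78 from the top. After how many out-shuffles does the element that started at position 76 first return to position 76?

Follow position 76 under repeated out-shuffles:
76 → 74 → 70 → 62 → 46 → 14 → 27 → 53 → ... → 76 (length 30)
It first returns after 30 out-shuffles.

30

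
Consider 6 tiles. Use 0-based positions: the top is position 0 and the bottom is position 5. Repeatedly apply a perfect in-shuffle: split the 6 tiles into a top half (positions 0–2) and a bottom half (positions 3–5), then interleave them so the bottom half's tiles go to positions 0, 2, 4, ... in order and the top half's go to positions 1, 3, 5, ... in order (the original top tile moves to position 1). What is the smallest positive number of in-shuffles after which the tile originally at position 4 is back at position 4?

Follow position 4 under repeated in-shuffles:
4 → 2 → 5 → 4
It first returns after 3 in-shuffles.

3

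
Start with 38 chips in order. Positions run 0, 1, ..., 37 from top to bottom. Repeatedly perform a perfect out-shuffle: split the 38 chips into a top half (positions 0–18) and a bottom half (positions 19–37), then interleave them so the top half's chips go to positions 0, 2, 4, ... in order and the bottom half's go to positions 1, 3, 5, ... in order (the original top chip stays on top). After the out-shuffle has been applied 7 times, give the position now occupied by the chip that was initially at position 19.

27

Track the chip's position through each out-shuffle:
19 → 1 → 2 → 4 → 8 → 16 → 32 → 27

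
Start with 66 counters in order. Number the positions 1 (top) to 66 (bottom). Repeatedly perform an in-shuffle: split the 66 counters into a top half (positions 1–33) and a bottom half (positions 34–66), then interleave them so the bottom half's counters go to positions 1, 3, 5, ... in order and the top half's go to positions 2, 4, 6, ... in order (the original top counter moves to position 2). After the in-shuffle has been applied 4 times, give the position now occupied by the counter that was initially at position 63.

3

Track the counter's position through each in-shuffle:
63 → 59 → 51 → 35 → 3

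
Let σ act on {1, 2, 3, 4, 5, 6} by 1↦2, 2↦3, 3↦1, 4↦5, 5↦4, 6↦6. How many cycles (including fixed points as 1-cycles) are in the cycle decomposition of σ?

3

Cycle decomposition: (1 2 3) (4 5) (6).
3 cycles.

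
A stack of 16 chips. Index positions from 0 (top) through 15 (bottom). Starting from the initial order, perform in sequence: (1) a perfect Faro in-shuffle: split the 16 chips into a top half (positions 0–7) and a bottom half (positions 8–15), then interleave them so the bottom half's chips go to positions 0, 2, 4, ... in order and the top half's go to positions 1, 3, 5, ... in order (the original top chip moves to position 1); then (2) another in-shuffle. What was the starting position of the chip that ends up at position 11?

Undo the operations in reverse order, starting from position 11:
  undo op 2 (in-shuffle, from top half): 11 ← 5
  undo op 1 (in-shuffle, from top half): 5 ← 2
So the chip at position 11 came from original position 2.

2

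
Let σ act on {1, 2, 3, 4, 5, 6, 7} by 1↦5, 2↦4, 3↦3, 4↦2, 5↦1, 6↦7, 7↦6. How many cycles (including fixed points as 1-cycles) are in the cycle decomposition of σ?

4

Cycle decomposition: (1 5) (2 4) (3) (6 7).
4 cycles.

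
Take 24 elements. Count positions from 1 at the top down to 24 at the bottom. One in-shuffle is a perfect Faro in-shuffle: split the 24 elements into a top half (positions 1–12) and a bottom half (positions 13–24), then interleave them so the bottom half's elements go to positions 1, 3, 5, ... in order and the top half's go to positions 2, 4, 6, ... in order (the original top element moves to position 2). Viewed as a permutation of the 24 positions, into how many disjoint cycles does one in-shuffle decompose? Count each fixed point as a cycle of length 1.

Trace each unvisited position around until it returns:
(1 2 4 8 16 7 ... len 20) (5 10 20 15)
2 cycles in total.

2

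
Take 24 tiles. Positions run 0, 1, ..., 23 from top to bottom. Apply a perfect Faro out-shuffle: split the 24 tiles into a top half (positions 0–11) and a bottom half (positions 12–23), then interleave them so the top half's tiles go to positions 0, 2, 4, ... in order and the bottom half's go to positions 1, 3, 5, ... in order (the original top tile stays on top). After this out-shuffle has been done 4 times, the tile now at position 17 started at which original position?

Work backwards from position 17, undoing one out-shuffle at a time:
17 ← 20 ← 10 ← 5 ← 14
So the tile now at position 17 started at position 14.

14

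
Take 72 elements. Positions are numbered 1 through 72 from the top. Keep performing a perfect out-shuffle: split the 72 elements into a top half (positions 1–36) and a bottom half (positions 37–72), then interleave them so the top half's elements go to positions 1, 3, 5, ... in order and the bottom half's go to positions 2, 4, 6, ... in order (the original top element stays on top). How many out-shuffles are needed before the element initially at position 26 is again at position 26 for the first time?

Follow position 26 under repeated out-shuffles:
26 → 51 → 30 → 59 → 46 → 20 → 39 → 6 → ... → 26 (length 35)
It first returns after 35 out-shuffles.

35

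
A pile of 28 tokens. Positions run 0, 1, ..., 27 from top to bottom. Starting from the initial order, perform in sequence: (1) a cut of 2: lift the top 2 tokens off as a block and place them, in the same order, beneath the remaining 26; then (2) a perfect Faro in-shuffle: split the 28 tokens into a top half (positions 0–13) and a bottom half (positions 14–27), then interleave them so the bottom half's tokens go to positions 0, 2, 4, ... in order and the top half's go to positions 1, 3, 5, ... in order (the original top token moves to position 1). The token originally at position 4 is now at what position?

Track the token from position 4 forward through each operation:
  after op 1 (cut 2): 4 → 2
  after op 2 (in-shuffle): 2 → 5

5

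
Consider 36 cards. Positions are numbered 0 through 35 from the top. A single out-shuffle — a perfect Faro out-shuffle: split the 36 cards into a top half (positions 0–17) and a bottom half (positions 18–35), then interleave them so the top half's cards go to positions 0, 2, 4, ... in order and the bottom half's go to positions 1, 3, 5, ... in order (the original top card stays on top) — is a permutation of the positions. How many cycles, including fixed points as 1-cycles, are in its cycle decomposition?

7

Trace each unvisited position around until it returns:
(0) (1 2 4 8 16 32 ... len 12) (3 6 12 24 13 26 ... len 12) (5 10 20) (7 14 28 21) (15 30 25) (35)
7 cycles in total.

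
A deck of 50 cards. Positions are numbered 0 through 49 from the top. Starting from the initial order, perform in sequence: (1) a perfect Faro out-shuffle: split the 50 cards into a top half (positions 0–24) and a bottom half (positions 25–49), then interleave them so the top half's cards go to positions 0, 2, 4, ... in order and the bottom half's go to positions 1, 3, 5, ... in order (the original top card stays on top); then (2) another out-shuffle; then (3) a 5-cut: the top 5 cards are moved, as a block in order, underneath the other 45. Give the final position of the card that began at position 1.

Track the card from position 1 forward through each operation:
  after op 1 (out-shuffle): 1 → 2
  after op 2 (out-shuffle): 2 → 4
  after op 3 (cut 5): 4 → 49

49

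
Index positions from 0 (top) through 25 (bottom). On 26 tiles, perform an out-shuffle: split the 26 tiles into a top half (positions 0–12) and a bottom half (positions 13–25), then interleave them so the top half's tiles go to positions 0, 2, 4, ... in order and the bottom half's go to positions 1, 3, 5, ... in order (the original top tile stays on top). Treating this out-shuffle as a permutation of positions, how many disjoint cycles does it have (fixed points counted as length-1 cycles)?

Trace each unvisited position around until it returns:
(0) (1 2 4 8 16 7 ... len 20) (5 10 20 15) (25)
4 cycles in total.

4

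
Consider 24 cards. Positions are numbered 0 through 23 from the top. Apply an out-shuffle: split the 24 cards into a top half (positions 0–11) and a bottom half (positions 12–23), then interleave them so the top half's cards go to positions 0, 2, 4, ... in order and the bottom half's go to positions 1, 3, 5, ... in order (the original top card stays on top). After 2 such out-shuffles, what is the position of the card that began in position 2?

8

Track the card's position through each out-shuffle:
2 → 4 → 8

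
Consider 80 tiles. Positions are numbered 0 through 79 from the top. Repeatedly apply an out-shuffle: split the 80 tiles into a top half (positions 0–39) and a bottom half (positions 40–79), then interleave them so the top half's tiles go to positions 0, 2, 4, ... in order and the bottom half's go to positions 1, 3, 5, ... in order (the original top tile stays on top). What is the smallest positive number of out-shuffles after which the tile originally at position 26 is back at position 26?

39

Follow position 26 under repeated out-shuffles:
26 → 52 → 25 → 50 → 21 → 42 → 5 → 10 → ... → 26 (length 39)
It first returns after 39 out-shuffles.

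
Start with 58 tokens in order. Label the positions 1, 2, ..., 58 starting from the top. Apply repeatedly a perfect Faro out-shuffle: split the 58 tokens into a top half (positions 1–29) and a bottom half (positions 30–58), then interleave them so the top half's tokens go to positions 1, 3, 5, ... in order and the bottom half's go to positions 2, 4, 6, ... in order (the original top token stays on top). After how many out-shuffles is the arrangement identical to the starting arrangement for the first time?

18

The out-shuffle permutes the 58 positions with cycle lengths [1, 1, 2, 18, 18, 18].
Every token is home exactly when every cycle has completed a whole number of laps, i.e. after lcm(1, 2, 18) = 18 out-shuffles.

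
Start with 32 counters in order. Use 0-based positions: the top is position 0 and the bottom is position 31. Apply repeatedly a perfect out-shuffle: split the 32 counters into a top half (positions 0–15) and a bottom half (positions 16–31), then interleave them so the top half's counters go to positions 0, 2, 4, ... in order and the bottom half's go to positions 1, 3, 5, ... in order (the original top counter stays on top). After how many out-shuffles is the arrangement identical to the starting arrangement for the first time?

5

The out-shuffle permutes the 32 positions with cycle lengths [1, 1, 5, 5, 5, 5, 5, 5].
Every counter is home exactly when every cycle has completed a whole number of laps, i.e. after lcm(1, 5) = 5 out-shuffles.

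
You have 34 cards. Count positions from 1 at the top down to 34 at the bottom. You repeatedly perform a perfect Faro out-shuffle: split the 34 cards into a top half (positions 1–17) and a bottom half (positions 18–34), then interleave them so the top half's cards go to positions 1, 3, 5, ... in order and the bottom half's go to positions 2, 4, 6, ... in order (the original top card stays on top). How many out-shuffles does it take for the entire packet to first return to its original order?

10

The out-shuffle permutes the 34 positions with cycle lengths [1, 1, 2, 10, 10, 10].
Every card is home exactly when every cycle has completed a whole number of laps, i.e. after lcm(1, 2, 10) = 10 out-shuffles.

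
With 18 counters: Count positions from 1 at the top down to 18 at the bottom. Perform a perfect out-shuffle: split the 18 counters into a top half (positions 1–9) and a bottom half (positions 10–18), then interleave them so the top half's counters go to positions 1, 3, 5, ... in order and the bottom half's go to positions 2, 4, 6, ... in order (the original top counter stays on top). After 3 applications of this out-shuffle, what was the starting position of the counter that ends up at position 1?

1

Work backwards from position 1, undoing one out-shuffle at a time:
1 ← 1 ← 1 ← 1
So the counter now at position 1 started at position 1.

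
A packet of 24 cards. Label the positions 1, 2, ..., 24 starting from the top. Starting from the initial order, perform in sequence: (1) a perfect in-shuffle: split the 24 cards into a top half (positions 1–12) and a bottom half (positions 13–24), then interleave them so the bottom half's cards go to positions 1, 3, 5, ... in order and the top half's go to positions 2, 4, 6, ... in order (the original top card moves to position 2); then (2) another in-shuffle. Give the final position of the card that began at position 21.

Track the card from position 21 forward through each operation:
  after op 1 (in-shuffle): 21 → 17
  after op 2 (in-shuffle): 17 → 9

9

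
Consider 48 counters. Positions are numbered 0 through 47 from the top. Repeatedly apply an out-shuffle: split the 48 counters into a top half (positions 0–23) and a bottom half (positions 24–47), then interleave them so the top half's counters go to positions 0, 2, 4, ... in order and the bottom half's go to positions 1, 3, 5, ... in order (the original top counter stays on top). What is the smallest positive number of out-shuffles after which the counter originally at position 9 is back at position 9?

23

Follow position 9 under repeated out-shuffles:
9 → 18 → 36 → 25 → 3 → 6 → 12 → 24 → ... → 9 (length 23)
It first returns after 23 out-shuffles.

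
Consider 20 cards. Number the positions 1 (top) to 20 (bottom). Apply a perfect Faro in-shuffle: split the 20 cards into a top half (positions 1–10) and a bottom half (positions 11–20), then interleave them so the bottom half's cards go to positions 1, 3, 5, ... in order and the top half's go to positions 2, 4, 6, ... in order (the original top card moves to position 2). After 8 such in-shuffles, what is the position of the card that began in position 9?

15

Track the card's position through each in-shuffle:
9 → 18 → 15 → 9 → 18 → 15 → 9 → 18 → 15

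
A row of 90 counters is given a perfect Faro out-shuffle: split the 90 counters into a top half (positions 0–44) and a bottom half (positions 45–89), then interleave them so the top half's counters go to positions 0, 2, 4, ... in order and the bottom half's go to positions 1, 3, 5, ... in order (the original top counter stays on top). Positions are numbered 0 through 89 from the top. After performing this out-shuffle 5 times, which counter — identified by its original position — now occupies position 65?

Work backwards from position 65, undoing one out-shuffle at a time:
65 ← 77 ← 83 ← 86 ← 43 ← 66
So the counter now at position 65 started at position 66.

66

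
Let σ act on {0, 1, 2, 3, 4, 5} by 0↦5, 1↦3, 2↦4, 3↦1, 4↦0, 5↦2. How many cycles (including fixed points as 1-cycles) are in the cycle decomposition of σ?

Cycle decomposition: (0 5 2 4) (1 3).
2 cycles.

2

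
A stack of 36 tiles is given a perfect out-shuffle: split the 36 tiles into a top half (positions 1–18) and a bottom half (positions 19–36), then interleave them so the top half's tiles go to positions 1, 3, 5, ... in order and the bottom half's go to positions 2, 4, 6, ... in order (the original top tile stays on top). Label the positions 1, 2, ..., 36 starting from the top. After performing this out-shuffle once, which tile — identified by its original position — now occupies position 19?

10

Work backwards from position 19, undoing one out-shuffle at a time:
19 ← 10
So the tile now at position 19 started at position 10.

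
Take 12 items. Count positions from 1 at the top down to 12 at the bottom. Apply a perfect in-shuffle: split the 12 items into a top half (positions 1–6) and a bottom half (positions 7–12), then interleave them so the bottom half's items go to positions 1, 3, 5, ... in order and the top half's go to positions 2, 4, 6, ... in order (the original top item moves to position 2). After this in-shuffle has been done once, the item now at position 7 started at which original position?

10

Work backwards from position 7, undoing one in-shuffle at a time:
7 ← 10
So the item now at position 7 started at position 10.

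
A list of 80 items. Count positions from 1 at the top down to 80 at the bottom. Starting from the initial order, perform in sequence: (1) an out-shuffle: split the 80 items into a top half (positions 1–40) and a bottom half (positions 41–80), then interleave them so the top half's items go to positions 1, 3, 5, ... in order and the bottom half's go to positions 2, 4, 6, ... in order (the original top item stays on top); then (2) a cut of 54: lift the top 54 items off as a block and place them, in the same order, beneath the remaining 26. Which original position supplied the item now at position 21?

Undo the operations in reverse order, starting from position 21:
  undo op 2 (cut 54): 21 ← 75
  undo op 1 (out-shuffle, from top half): 75 ← 38
So the item at position 21 came from original position 38.

38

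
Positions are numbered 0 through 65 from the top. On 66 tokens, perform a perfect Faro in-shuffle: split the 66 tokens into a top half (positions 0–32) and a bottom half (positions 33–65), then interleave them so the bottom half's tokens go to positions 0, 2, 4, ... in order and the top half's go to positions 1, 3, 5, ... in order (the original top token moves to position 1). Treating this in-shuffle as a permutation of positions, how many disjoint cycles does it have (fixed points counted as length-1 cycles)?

Trace each unvisited position around until it returns:
(0 1 3 7 15 31 ... len 66)
1 cycle in total.

1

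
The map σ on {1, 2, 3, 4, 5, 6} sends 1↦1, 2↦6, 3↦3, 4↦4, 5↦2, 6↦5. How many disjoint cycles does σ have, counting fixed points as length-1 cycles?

Cycle decomposition: (1) (2 6 5) (3) (4).
4 cycles.

4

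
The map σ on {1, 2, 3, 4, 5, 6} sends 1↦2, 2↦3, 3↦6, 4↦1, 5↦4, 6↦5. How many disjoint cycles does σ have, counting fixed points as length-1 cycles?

Cycle decomposition: (1 2 3 6 5 4).
1 cycle.

1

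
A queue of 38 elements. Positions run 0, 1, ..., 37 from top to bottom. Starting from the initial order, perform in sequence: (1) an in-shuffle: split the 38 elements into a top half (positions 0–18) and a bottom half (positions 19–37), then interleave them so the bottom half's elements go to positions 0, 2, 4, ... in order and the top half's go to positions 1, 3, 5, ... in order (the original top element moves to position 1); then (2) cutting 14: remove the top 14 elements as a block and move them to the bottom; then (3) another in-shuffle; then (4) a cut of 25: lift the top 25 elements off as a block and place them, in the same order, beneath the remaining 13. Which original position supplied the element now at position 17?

17

Undo the operations in reverse order, starting from position 17:
  undo op 4 (cut 25): 17 ← 4
  undo op 3 (in-shuffle, from bottom half): 4 ← 21
  undo op 2 (cut 14): 21 ← 35
  undo op 1 (in-shuffle, from top half): 35 ← 17
So the element at position 17 came from original position 17.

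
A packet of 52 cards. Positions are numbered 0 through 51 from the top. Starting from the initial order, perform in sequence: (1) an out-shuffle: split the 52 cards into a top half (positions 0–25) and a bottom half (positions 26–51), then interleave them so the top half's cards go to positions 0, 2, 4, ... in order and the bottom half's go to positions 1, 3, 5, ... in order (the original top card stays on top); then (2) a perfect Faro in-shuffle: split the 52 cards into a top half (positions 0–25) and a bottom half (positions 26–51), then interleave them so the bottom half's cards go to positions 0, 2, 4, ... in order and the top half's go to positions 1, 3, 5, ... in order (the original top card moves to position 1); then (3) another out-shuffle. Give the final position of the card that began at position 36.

Track the card from position 36 forward through each operation:
  after op 1 (out-shuffle): 36 → 21
  after op 2 (in-shuffle): 21 → 43
  after op 3 (out-shuffle): 43 → 35

35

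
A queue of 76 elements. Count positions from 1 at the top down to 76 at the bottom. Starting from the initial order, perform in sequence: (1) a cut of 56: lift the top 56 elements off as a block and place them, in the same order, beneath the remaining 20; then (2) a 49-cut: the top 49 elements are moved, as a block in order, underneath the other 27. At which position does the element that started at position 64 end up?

35

Track the element from position 64 forward through each operation:
  after op 1 (cut 56): 64 → 8
  after op 2 (cut 49): 8 → 35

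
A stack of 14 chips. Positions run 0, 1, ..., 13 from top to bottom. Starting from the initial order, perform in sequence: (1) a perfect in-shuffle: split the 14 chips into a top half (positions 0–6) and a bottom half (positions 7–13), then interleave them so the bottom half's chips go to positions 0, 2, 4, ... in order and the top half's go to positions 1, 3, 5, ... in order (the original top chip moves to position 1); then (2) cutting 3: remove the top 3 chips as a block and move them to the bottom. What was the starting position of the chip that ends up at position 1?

Undo the operations in reverse order, starting from position 1:
  undo op 2 (cut 3): 1 ← 4
  undo op 1 (in-shuffle, from bottom half): 4 ← 9
So the chip at position 1 came from original position 9.

9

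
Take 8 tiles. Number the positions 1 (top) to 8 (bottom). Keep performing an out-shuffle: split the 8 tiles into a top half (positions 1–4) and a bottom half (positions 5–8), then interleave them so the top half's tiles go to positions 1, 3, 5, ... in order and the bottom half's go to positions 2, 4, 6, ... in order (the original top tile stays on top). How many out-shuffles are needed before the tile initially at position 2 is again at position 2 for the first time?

3

Follow position 2 under repeated out-shuffles:
2 → 3 → 5 → 2
It first returns after 3 out-shuffles.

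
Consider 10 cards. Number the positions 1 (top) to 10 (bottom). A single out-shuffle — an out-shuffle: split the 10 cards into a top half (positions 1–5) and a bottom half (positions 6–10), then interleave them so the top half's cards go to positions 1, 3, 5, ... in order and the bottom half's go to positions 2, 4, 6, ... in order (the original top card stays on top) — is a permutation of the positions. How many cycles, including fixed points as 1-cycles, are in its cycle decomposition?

Trace each unvisited position around until it returns:
(1) (2 3 5 9 8 6) (4 7) (10)
4 cycles in total.

4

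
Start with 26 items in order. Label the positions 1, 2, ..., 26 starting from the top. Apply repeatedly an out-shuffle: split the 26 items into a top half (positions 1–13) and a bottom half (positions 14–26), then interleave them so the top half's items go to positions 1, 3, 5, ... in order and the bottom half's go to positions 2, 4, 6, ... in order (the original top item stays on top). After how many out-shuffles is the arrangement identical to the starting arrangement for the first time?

The out-shuffle permutes the 26 positions with cycle lengths [1, 1, 4, 20].
Every item is home exactly when every cycle has completed a whole number of laps, i.e. after lcm(1, 4, 20) = 20 out-shuffles.

20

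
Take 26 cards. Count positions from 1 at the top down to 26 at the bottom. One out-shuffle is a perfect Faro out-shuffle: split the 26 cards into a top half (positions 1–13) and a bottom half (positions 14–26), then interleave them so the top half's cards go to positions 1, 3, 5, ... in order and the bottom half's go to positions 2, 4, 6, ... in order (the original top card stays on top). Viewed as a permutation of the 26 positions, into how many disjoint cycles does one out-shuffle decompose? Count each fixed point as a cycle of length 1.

Trace each unvisited position around until it returns:
(1) (2 3 5 9 17 8 ... len 20) (6 11 21 16) (26)
4 cycles in total.

4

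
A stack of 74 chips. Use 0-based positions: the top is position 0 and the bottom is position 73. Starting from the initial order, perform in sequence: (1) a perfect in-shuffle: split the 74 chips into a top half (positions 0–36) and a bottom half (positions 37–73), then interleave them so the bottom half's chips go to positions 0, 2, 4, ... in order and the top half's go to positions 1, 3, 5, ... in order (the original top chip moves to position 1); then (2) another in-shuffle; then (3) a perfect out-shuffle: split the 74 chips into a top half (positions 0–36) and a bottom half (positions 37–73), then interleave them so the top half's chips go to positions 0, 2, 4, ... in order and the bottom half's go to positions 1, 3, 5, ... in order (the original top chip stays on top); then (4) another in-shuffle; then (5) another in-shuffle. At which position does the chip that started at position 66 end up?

Track the chip from position 66 forward through each operation:
  after op 1 (in-shuffle): 66 → 58
  after op 2 (in-shuffle): 58 → 42
  after op 3 (out-shuffle): 42 → 11
  after op 4 (in-shuffle): 11 → 23
  after op 5 (in-shuffle): 23 → 47

47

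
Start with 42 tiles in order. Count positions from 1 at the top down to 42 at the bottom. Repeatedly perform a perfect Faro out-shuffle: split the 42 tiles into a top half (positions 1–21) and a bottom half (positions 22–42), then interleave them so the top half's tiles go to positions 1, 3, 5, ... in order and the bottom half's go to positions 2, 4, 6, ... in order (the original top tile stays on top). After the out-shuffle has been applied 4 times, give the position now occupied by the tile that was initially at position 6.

40

Track the tile's position through each out-shuffle:
6 → 11 → 21 → 41 → 40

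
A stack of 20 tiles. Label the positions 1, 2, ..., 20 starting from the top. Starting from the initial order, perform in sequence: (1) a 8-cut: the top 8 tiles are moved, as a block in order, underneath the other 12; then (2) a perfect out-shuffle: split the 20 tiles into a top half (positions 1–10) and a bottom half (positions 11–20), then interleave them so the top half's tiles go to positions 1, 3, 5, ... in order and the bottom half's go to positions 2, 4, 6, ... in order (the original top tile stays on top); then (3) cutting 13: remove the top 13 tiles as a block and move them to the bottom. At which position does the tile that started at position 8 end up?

Track the tile from position 8 forward through each operation:
  after op 1 (cut 8): 8 → 20
  after op 2 (out-shuffle): 20 → 20
  after op 3 (cut 13): 20 → 7

7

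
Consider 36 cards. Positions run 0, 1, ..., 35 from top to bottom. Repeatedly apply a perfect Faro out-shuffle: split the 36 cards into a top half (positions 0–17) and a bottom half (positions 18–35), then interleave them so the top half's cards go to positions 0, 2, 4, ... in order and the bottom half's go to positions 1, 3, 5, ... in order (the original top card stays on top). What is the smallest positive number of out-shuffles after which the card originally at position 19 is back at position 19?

Follow position 19 under repeated out-shuffles:
19 → 3 → 6 → 12 → 24 → 13 → 26 → 17 → 34 → 33 → 31 → 27 → 19
It first returns after 12 out-shuffles.

12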